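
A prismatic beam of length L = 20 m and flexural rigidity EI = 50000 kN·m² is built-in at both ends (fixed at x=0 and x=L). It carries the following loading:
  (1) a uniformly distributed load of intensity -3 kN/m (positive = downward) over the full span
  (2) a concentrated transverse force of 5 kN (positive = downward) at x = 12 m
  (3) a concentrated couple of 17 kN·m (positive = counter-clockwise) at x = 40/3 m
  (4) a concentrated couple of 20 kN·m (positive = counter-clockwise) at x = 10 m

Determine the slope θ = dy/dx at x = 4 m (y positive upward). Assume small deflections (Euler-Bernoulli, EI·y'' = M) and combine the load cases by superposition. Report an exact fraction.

θ(4) = 913/312500 rad

Load 1 — uniform load w=-3 kN/m over full span:
  θ_1 = -wx(L-x)(L-2x)/(12EI) = -(-3)·4·(20-4)·(20-2·4)/(12·50000) = 12/3125 rad
Load 2 — point force P=5 kN at a=12 m (b=L-a=8):
  θ_2 = -Pb²x(2aL-(3a+b)x)/(2L³EI)  [x≤a] = -5·8²·4·(2·12·20-(3·12+8)·4)/(2·20³·50000) = -38/78125 rad
Load 3 — applied couple M₀=17 kN·m at a=40/3 m (b=L-a=20/3):
  θ_3 = (R_Ax²/2 - M_Ax)/EI  [x≤a] with R_A=17/15, M_A=17/3 = ((17/15)·4²/2 - (17/3)·4)/50000 = -17/62500 rad
Load 4 — applied couple M₀=20 kN·m at a=10 m (b=L-a=10):
  θ_4 = (R_Ax²/2 - M_Ax)/EI  [x≤a] with R_A=3/2, M_A=5 = ((3/2)·4²/2 - 5·4)/50000 = -1/6250 rad
Superposition: θ = Σ θ_i = 913/312500 rad ≈ 0.002922 rad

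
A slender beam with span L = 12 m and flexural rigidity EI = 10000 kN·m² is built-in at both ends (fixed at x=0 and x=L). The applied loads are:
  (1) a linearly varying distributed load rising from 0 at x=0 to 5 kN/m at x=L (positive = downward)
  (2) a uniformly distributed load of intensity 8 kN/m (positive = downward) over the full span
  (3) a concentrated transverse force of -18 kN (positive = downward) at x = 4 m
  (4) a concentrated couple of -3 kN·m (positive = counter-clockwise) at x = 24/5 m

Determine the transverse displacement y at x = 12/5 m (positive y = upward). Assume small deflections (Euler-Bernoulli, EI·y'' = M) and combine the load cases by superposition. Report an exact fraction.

y(12/5) = -64047/3906250 m

Load 1 — triangular load w₀=5 kN/m (0→w₀ over full span):
  y_1 = -w₀x²(L-x)²(x+2L)/(120LEI) = -5·(12/5)²·(12-(12/5))²·((12/5)+2·12)/(120·12·10000) = -9504/1953125 m
Load 2 — uniform load w=8 kN/m over full span:
  y_2 = -wx²(L-x)²/(24EI) = -8·(12/5)²·(12-(12/5))²/(24·10000) = -6912/390625 m
Load 3 — point force P=-18 kN at a=4 m (b=L-a=8):
  y_3 = -Pb²x²(3aL-(3a+b)x)/(6L³EI)  [x≤a] = -(-18)·8²·(12/5)²·(3·4·12-(3·4+8)·(12/5))/(6·12³·10000) = 96/15625 m
Load 4 — applied couple M₀=-3 kN·m at a=24/5 m (b=L-a=36/5):
  y_4 = (R_Ax³/6 - M_Ax²/2)/EI  [x≤a] with R_A=-9/25, M_A=-9/25 = ((-9/25)·(12/5)³/6 - (-9/25)·(12/5)²/2)/10000 = 81/3906250 m
Superposition: y = Σ y_i = -64047/3906250 m ≈ -0.016396 m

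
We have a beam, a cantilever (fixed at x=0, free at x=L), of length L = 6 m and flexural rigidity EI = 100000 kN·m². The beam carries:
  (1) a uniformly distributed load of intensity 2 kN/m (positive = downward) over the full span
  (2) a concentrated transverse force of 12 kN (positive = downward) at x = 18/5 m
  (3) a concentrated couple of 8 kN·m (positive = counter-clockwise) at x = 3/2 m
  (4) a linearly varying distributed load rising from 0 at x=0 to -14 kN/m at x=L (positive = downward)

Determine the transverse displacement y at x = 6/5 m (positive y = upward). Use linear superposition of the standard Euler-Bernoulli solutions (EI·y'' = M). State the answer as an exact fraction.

y(6/5) = 125757/195312500 m

Load 1 — uniform load w=2 kN/m over full span:
  y_1 = -wx²(x²-4Lx+6L²)/(24EI) = -2·(6/5)²·((6/5)²-4·6·(6/5)+6·6²)/(24·100000) = -3537/15625000 m
Load 2 — point force P=12 kN at a=18/5 m (b=L-a=12/5):
  y_2 = -Px²(3a-x)/(6EI)  [x≤a] = -12·(6/5)²·(3·(18/5)-(6/5))/(6·100000) = -108/390625 m
Load 3 — applied couple M₀=8 kN·m at a=3/2 m (b=L-a=9/2):
  y_3 = M₀x²/(2EI)  [x≤a] = 8·(6/5)²/(2·100000) = 9/156250 m
Load 4 — triangular load w₀=-14 kN/m (0→w₀ over full span):
  y_4 = (w₀Lx³/12-w₀L²x²/6-w₀x⁵/(120L))/EI = ((-14)·6·(6/5)³/12-(-14)·6²·(6/5)²/6-(-14)·(6/5)⁵/(120·6))/100000 = 425439/390625000 m
Superposition: y = Σ y_i = 125757/195312500 m ≈ 0.000644 m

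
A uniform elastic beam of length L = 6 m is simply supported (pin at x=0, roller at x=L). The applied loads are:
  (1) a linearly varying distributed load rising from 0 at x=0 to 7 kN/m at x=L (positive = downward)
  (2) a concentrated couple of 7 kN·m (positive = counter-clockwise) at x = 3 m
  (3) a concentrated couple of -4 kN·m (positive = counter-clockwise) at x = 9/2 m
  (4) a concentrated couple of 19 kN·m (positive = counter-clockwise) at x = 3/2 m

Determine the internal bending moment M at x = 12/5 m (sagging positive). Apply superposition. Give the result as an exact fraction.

M(12/5) = 489/125 kN·m

Load 1 — triangular load w₀=7 kN/m (0→w₀ over full span):
  M_1 = w₀Lx/6 - w₀x³/(6L) = 7·6·(12/5)/6 - 7·(12/5)³/(6·6) = 1764/125 kN·m
Load 2 — applied couple M₀=7 kN·m at a=3 m (b=L-a=3):
  M_2 = M₀x/L  [x≤a] = 7·(12/5)/6 = 14/5 kN·m
Load 3 — applied couple M₀=-4 kN·m at a=9/2 m (b=L-a=3/2):
  M_3 = M₀x/L  [x≤a] = (-4)·(12/5)/6 = -8/5 kN·m
Load 4 — applied couple M₀=19 kN·m at a=3/2 m (b=L-a=9/2):
  M_4 = M₀x/L - M₀  [x>a] = 19·(12/5)/6 - 19 = -57/5 kN·m
Superposition: M = Σ M_i = 489/125 kN·m ≈ 3.912000 kN·m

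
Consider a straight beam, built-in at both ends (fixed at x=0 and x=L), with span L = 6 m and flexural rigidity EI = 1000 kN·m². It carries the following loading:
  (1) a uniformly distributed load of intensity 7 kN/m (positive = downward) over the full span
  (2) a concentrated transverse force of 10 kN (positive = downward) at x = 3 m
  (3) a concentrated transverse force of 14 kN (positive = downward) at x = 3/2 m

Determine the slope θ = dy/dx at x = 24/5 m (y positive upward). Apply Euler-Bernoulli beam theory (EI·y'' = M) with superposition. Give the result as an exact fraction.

Load 1 — uniform load w=7 kN/m over full span:
  θ_1 = -wx(L-x)(L-2x)/(12EI) = -7·(24/5)·(6-(24/5))·(6-2·(24/5))/(12·1000) = 189/15625 rad
Load 2 — point force P=10 kN at a=3 m (b=L-a=3):
  θ_2 = Pa²(L-x)(2bL-(3b+a)(L-x))/(2L³EI)  [x>a] = 10·3²·(6-(24/5))·(2·3·6-(3·3+3)·(6-(24/5)))/(2·6³·1000) = 27/5000 rad
Load 3 — point force P=14 kN at a=3/2 m (b=L-a=9/2):
  θ_3 = Pa²(L-x)(2bL-(3b+a)(L-x))/(2L³EI)  [x>a] = 14·(3/2)²·(6-(24/5))·(2·(9/2)·6-(3·(9/2)+(3/2))·(6-(24/5)))/(2·6³·1000) = 63/20000 rad
Superposition: θ = Σ θ_i = 10323/500000 rad ≈ 0.020646 rad

θ(24/5) = 10323/500000 rad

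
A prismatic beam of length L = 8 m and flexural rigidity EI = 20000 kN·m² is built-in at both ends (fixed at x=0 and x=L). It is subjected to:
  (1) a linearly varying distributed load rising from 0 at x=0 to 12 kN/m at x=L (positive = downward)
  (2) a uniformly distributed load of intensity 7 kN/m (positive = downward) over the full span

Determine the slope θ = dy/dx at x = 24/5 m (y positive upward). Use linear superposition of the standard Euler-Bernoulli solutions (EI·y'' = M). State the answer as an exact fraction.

θ(24/5) = 472/390625 rad

Load 1 — triangular load w₀=12 kN/m (0→w₀ over full span):
  θ_1 = -w₀(2x(L-x)(L-2x)(x+2L)+x²(L-x)²)/(120LEI) = -12·(2·(24/5)·(8-(24/5))·(8-2·(24/5))·((24/5)+2·8)+(24/5)²·(8-(24/5))²)/(120·8·20000) = 192/390625 rad
Load 2 — uniform load w=7 kN/m over full span:
  θ_2 = -wx(L-x)(L-2x)/(12EI) = -7·(24/5)·(8-(24/5))·(8-2·(24/5))/(12·20000) = 56/78125 rad
Superposition: θ = Σ θ_i = 472/390625 rad ≈ 0.001208 rad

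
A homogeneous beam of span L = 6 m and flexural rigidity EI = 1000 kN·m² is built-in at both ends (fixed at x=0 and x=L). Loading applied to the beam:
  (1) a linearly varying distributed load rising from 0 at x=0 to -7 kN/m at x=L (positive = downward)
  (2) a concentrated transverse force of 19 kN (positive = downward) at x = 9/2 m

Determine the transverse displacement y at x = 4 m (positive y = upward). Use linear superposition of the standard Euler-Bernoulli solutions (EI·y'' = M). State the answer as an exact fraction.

Load 1 — triangular load w₀=-7 kN/m (0→w₀ over full span):
  y_1 = -w₀x²(L-x)²(x+2L)/(120LEI) = -(-7)·4²·(6-4)²·(4+2·6)/(120·6·1000) = 56/5625 m
Load 2 — point force P=19 kN at a=9/2 m (b=L-a=3/2):
  y_2 = -Pb²x²(3aL-(3a+b)x)/(6L³EI)  [x≤a] = -19·(3/2)²·4²·(3·(9/2)·6-(3·(9/2)+(3/2))·4)/(6·6³·1000) = -133/12000 m
Superposition: y = Σ y_i = -203/180000 m ≈ -0.001128 m

y(4) = -203/180000 m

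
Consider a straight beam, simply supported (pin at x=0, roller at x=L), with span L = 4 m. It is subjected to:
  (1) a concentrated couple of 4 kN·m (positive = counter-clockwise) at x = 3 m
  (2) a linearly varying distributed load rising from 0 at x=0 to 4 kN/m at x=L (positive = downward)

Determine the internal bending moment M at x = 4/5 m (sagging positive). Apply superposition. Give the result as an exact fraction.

M(4/5) = 356/125 kN·m

Load 1 — applied couple M₀=4 kN·m at a=3 m (b=L-a=1):
  M_1 = M₀x/L  [x≤a] = 4·(4/5)/4 = 4/5 kN·m
Load 2 — triangular load w₀=4 kN/m (0→w₀ over full span):
  M_2 = w₀Lx/6 - w₀x³/(6L) = 4·4·(4/5)/6 - 4·(4/5)³/(6·4) = 256/125 kN·m
Superposition: M = Σ M_i = 356/125 kN·m ≈ 2.848000 kN·m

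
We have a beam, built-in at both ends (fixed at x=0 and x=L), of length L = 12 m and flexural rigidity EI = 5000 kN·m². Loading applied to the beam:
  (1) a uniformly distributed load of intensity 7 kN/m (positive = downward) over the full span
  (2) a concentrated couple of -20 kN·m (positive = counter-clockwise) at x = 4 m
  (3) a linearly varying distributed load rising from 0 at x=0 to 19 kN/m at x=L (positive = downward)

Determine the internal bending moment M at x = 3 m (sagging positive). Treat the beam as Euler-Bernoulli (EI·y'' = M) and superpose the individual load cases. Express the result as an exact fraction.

M(3) = 973/120 kN·m

Load 1 — uniform load w=7 kN/m over full span:
  M_1 = wLx/2 - wL²/12 - wx²/2 = 7·12·3/2 - 7·12²/12 - 7·3²/2 = 21/2 kN·m
Load 2 — applied couple M₀=-20 kN·m at a=4 m (b=L-a=8):
  M_2 = R_Ax - M_A  [x≤a] with R_A=-20/9, M_A=0 = (-20/9)·3 - 0 = -20/3 kN·m
Load 3 — triangular load w₀=19 kN/m (0→w₀ over full span):
  M_3 = 3w₀Lx/20 - w₀L²/30 - w₀x³/(6L) = 3·19·12·3/20 - 19·12²/30 - 19·3³/(6·12) = 171/40 kN·m
Superposition: M = Σ M_i = 973/120 kN·m ≈ 8.108333 kN·m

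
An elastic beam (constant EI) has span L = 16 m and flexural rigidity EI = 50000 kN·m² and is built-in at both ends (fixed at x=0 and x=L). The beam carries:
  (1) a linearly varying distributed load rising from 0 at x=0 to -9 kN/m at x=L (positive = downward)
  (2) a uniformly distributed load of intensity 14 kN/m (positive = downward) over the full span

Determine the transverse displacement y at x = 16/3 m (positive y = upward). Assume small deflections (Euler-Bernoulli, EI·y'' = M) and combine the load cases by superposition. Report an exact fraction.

Load 1 — triangular load w₀=-9 kN/m (0→w₀ over full span):
  y_1 = -w₀x²(L-x)²(x+2L)/(120LEI) = -(-9)·(16/3)²·(16-(16/3))²·((16/3)+2·16)/(120·16·50000) = 14336/1265625 m
Load 2 — uniform load w=14 kN/m over full span:
  y_2 = -wx²(L-x)²/(24EI) = -14·(16/3)²·(16-(16/3))²/(24·50000) = -28672/759375 m
Superposition: y = Σ y_i = -100352/3796875 m ≈ -0.026430 m

y(16/3) = -100352/3796875 m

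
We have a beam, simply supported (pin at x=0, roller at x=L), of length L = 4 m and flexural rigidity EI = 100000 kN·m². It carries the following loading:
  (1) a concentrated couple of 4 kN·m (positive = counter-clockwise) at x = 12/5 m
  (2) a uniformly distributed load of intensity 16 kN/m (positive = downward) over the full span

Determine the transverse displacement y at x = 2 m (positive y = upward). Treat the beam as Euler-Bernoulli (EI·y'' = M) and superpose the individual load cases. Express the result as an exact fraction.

Load 1 — applied couple M₀=4 kN·m at a=12/5 m (b=L-a=8/5):
  y_1 = (M₀x³/(6L)+C₁x)/EI  [x≤a] with C₁=M₀(3b²-L²)/(6L)=-104/75 = (4·2³/(6·4)+(-104/75)·2)/100000 = -9/625000 m
Load 2 — uniform load w=16 kN/m over full span:
  y_2 = -wx(L³-2Lx²+x³)/(24EI) = -16·2·(4³-2·4·2²+2³)/(24·100000) = -1/1875 m
Superposition: y = Σ y_i = -1027/1875000 m ≈ -0.000548 m

y(2) = -1027/1875000 m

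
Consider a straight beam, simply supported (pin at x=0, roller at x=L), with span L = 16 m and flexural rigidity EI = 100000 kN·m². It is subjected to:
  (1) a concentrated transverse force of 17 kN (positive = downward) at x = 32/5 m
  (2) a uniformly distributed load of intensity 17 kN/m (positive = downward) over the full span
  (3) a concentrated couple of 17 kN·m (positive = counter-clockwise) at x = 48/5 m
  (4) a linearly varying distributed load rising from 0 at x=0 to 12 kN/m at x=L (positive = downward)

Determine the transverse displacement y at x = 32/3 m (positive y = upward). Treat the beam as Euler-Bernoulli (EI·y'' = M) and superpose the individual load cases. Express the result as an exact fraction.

Load 1 — point force P=17 kN at a=32/5 m (b=L-a=48/5):
  y_1 = -Pa(L-x)(2Lx-a²-x²)/(6LEI)  [x>a] = -17·(32/5)·(16-(32/3))·(2·16·(32/3)-(32/5)²-(32/3)²)/(6·16·100000) = -356864/31640625 m
Load 2 — uniform load w=17 kN/m over full span:
  y_2 = -wx(L³-2Lx²+x³)/(24EI) = -17·(32/3)·(16³-2·16·(32/3)²+(32/3)³)/(24·100000) = -95744/759375 m
Load 3 — applied couple M₀=17 kN·m at a=48/5 m (b=L-a=32/5):
  y_3 = (M₀x³/(6L)-M₀(x-a)²/2+C₁x)/EI  [x>a] with C₁=M₀(3b²-L²)/(6L)=-1768/75 = (17·(32/3)³/(6·16)-17·((32/3)-(48/5))²/2+(-1768/75)·(32/3))/100000 = -2924/6328125 m
Load 4 — triangular load w₀=12 kN/m (0→w₀ over full span):
  y_4 = -w₀x(7L⁴-10L²x²+3x⁴)/(360LEI) = -12·(32/3)·(7·16⁴-10·16²·(32/3)²+3·(32/3)⁴)/(360·16·100000) = -34816/759375 m
Superposition: y = Σ y_i = -5811484/31640625 m ≈ -0.183672 m

y(32/3) = -5811484/31640625 m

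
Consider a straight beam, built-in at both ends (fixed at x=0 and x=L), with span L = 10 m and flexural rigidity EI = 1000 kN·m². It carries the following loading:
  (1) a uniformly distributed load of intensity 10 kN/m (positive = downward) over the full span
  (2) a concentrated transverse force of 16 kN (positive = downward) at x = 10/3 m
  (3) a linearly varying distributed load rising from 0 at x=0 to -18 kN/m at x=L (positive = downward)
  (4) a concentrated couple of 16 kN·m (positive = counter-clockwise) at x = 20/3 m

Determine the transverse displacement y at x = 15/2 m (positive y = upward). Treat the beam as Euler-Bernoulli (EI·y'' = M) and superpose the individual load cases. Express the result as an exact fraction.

Load 1 — uniform load w=10 kN/m over full span:
  y_1 = -wx²(L-x)²/(24EI) = -10·(15/2)²·(10-(15/2))²/(24·1000) = -75/512 m
Load 2 — point force P=16 kN at a=10/3 m (b=L-a=20/3):
  y_2 = -Pa²(L-x)²(3bL-(3b+a)(L-x))/(6L³EI)  [x>a] = -16·(10/3)²·(10-(15/2))²·(3·(20/3)·10-(3·(20/3)+(10/3))·(10-(15/2)))/(6·10³·1000) = -17/648 m
Load 3 — triangular load w₀=-18 kN/m (0→w₀ over full span):
  y_3 = -w₀x²(L-x)²(x+2L)/(120LEI) = -(-18)·(15/2)²·(10-(15/2))²·((15/2)+2·10)/(120·10·1000) = 297/2048 m
Load 4 — applied couple M₀=16 kN·m at a=20/3 m (b=L-a=10/3):
  y_4 = (R_Ax³/6 - M_Ax²/2 - M₀(x-a)²/2)/EI  [x>a] with R_A=32/15, M_A=16/3 = ((32/15)·(15/2)³/6 - (16/3)·(15/2)²/2 - 16·((15/2)-(20/3))²/2)/1000 = -1/180 m
Superposition: y = Σ y_i = -27583/829440 m ≈ -0.033255 m

y(15/2) = -27583/829440 m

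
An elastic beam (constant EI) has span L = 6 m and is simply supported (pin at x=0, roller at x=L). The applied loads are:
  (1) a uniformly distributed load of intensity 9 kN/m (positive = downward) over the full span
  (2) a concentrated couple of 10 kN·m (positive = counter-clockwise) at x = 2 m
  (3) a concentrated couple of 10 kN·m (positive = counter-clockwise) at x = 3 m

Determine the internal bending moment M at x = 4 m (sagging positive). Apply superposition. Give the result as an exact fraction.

Load 1 — uniform load w=9 kN/m over full span:
  M_1 = wx(L-x)/2 = 9·4·(6-4)/2 = 36 kN·m
Load 2 — applied couple M₀=10 kN·m at a=2 m (b=L-a=4):
  M_2 = M₀x/L - M₀  [x>a] = 10·4/6 - 10 = -10/3 kN·m
Load 3 — applied couple M₀=10 kN·m at a=3 m (b=L-a=3):
  M_3 = M₀x/L - M₀  [x>a] = 10·4/6 - 10 = -10/3 kN·m
Superposition: M = Σ M_i = 88/3 kN·m ≈ 29.333333 kN·m

M(4) = 88/3 kN·m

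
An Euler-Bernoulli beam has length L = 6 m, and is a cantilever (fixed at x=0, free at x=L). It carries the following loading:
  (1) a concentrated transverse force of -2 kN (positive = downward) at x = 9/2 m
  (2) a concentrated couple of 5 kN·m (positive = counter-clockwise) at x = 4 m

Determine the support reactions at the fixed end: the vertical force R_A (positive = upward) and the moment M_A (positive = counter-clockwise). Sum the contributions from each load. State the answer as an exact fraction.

Load 1 — point force P=-2 kN at a=9/2 m (b=L-a=3/2):
  R_A = P = (-2) = -2 kN
  M_A = Pa = (-2)·(9/2) = -9 kN·m
Load 2 — applied couple M₀=5 kN·m at a=4 m (b=L-a=2):
  R_A = 0 kN
  M_A = -M₀ = -5 kN·m
Superposition: R_A = -2 kN, M_A = -14 kN·m

R_A = -2 kN, M_A = -14 kN·m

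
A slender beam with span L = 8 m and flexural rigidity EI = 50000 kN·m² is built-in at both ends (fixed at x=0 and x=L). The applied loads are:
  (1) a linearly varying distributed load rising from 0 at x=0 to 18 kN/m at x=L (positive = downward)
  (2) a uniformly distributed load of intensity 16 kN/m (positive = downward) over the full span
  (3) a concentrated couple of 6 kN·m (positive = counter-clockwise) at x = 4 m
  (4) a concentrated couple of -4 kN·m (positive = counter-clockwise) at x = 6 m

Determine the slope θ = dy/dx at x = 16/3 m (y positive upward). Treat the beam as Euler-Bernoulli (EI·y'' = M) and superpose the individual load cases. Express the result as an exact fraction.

Load 1 — triangular load w₀=18 kN/m (0→w₀ over full span):
  θ_1 = -w₀(2x(L-x)(L-2x)(x+2L)+x²(L-x)²)/(120LEI) = -18·(2·(16/3)·(8-(16/3))·(8-2·(16/3))·((16/3)+2·8)+(16/3)²·(8-(16/3))²)/(120·8·50000) = 224/421875 rad
Load 2 — uniform load w=16 kN/m over full span:
  θ_2 = -wx(L-x)(L-2x)/(12EI) = -16·(16/3)·(8-(16/3))·(8-2·(16/3))/(12·50000) = 256/253125 rad
Load 3 — applied couple M₀=6 kN·m at a=4 m (b=L-a=4):
  θ_3 = (R_Ax²/2 - M_Ax - M₀(x-a))/EI  [x>a] with R_A=9/8, M_A=3/2 = ((9/8)·(16/3)²/2 - (3/2)·(16/3) - 6·((16/3)-4))/50000 = 0 rad
Load 4 — applied couple M₀=-4 kN·m at a=6 m (b=L-a=2):
  θ_4 = (R_Ax²/2 - M_Ax)/EI  [x≤a] with R_A=-9/16, M_A=-5/4 = ((-9/16)·(16/3)²/2 - (-5/4)·(16/3))/50000 = -1/37500 rad
Superposition: θ = Σ θ_i = 7673/5062500 rad ≈ 0.001516 rad

θ(16/3) = 7673/5062500 rad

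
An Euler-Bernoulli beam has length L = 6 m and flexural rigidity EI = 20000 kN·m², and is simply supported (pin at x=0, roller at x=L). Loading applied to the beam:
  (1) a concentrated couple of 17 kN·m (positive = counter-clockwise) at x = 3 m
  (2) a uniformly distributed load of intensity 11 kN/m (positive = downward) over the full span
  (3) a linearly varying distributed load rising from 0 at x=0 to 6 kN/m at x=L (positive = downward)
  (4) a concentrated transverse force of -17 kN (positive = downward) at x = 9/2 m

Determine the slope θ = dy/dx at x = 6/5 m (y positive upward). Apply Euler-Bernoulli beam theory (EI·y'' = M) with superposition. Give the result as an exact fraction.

Load 1 — applied couple M₀=17 kN·m at a=3 m (b=L-a=3):
  θ_1 = (M₀x²/(2L)+C₁)/EI  [x≤a] with C₁=M₀(3b²-L²)/(6L)=-17/4 = (17·(6/5)²/(2·6)+(-17/4))/20000 = -221/2000000 rad
Load 2 — uniform load w=11 kN/m over full span:
  θ_2 = -w(L³-6Lx²+4x³)/(24EI) = -11·(6³-6·6·(6/5)²+4·(6/5)³)/(24·20000) = -9801/2500000 rad
Load 3 — triangular load w₀=6 kN/m (0→w₀ over full span):
  θ_3 = -w₀(7L⁴-30L²x²+15x⁴)/(360LEI) = -6·(7·6⁴-30·6²·(6/5)²+15·(6/5)⁴)/(360·6·20000) = -819/781250 rad
Load 4 — point force P=-17 kN at a=9/2 m (b=L-a=3/2):
  θ_4 = -Pb(L²-b²-3x²)/(6LEI)  [x≤a] = -(-17)·(3/2)·(6²-(3/2)²-3·(6/5)²)/(6·6·20000) = 16677/16000000 rad
Superposition: θ = Σ θ_i = -1614763/400000000 rad ≈ -0.004037 rad

θ(6/5) = -1614763/400000000 rad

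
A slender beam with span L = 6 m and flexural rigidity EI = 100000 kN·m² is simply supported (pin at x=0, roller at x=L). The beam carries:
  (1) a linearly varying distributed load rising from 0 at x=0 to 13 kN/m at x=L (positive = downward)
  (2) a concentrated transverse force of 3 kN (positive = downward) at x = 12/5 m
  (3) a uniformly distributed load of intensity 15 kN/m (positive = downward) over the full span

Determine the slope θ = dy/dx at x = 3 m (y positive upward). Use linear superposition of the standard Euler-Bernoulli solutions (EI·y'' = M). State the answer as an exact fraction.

Load 1 — triangular load w₀=13 kN/m (0→w₀ over full span):
  θ_1 = -w₀(7L⁴-30L²x²+15x⁴)/(360LEI) = -13·(7·6⁴-30·6²·3²+15·3⁴)/(360·6·100000) = -273/8000000 rad
Load 2 — point force P=3 kN at a=12/5 m (b=L-a=18/5):
  θ_2 = -Pa(2L²-6Lx+3x²+a²)/(6LEI)  [x>a] = -3·(12/5)·(2·6²-6·6·3+3·3²+(12/5)²)/(6·6·100000) = 81/12500000 rad
Load 3 — uniform load w=15 kN/m over full span:
  θ_3 = -w(L³-6Lx²+4x³)/(24EI) = -15·(6³-6·6·3²+4·3³)/(24·100000) = 0 rad
Superposition: θ = Σ θ_i = -5529/200000000 rad ≈ -0.000028 rad

θ(3) = -5529/200000000 rad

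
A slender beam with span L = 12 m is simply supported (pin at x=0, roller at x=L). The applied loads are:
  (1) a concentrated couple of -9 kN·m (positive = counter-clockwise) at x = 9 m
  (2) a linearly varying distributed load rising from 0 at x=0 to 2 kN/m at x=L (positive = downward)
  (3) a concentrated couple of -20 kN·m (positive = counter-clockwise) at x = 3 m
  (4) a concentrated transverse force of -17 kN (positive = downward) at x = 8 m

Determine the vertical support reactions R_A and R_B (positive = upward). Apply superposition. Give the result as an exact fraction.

R_A = -49/12 kN, R_B = -11/12 kN

Load 1 — applied couple M₀=-9 kN·m at a=9 m (b=L-a=3):
  R_A = M₀/L = (-9)/12 = -3/4 kN
  R_B = -M₀/L = -(-9)/12 = 3/4 kN
Load 2 — triangular load w₀=2 kN/m (0→w₀ over full span):
  R_A = w₀L/6 = 2·12/6 = 4 kN
  R_B = w₀L/3 = 2·12/3 = 8 kN
Load 3 — applied couple M₀=-20 kN·m at a=3 m (b=L-a=9):
  R_A = M₀/L = (-20)/12 = -5/3 kN
  R_B = -M₀/L = -(-20)/12 = 5/3 kN
Load 4 — point force P=-17 kN at a=8 m (b=L-a=4):
  R_A = Pb/L = (-17)·4/12 = -17/3 kN
  R_B = Pa/L = (-17)·8/12 = -34/3 kN
Superposition: R_A = -49/12 kN, R_B = -11/12 kN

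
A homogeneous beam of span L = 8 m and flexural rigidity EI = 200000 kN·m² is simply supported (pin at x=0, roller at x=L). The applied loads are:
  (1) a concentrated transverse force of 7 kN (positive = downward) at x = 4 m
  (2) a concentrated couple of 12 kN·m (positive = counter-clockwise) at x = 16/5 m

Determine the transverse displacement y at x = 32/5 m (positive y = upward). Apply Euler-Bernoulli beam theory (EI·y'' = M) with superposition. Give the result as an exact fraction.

y(32/5) = -353/2343750 m

Load 1 — point force P=7 kN at a=4 m (b=L-a=4):
  y_1 = -Pa(L-x)(2Lx-a²-x²)/(6LEI)  [x>a] = -7·4·(8-(32/5))·(2·8·(32/5)-4²-(32/5)²)/(6·8·200000) = -497/2343750 m
Load 2 — applied couple M₀=12 kN·m at a=16/5 m (b=L-a=24/5):
  y_2 = (M₀x³/(6L)-M₀(x-a)²/2+C₁x)/EI  [x>a] with C₁=M₀(3b²-L²)/(6L)=32/25 = (12·(32/5)³/(6·8)-12·((32/5)-(16/5))²/2+(32/25)·(32/5))/200000 = 24/390625 m
Superposition: y = Σ y_i = -353/2343750 m ≈ -0.000151 m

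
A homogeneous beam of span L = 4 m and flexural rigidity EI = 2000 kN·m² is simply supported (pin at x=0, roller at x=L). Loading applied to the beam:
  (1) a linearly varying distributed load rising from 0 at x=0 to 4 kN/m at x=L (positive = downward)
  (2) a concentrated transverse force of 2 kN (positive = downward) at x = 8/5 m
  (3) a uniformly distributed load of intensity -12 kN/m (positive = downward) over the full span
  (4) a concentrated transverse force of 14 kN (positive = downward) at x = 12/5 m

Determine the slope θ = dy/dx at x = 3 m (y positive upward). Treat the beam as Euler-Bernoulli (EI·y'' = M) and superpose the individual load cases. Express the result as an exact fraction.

θ(3) = -61423/18000000 rad

Load 1 — triangular load w₀=4 kN/m (0→w₀ over full span):
  θ_1 = -w₀(7L⁴-30L²x²+15x⁴)/(360LEI) = -4·(7·4⁴-30·4²·3²+15·3⁴)/(360·4·2000) = 1313/720000 rad
Load 2 — point force P=2 kN at a=8/5 m (b=L-a=12/5):
  θ_2 = -Pa(2L²-6Lx+3x²+a²)/(6LEI)  [x>a] = -2·(8/5)·(2·4²-6·4·3+3·3²+(8/5)²)/(6·4·2000) = 87/125000 rad
Load 3 — uniform load w=-12 kN/m over full span:
  θ_3 = -w(L³-6Lx²+4x³)/(24EI) = -(-12)·(4³-6·4·3²+4·3³)/(24·2000) = -11/1000 rad
Load 4 — point force P=14 kN at a=12/5 m (b=L-a=8/5):
  θ_4 = -Pa(2L²-6Lx+3x²+a²)/(6LEI)  [x>a] = -14·(12/5)·(2·4²-6·4·3+3·3²+(12/5)²)/(6·4·2000) = 1267/250000 rad
Superposition: θ = Σ θ_i = -61423/18000000 rad ≈ -0.003412 rad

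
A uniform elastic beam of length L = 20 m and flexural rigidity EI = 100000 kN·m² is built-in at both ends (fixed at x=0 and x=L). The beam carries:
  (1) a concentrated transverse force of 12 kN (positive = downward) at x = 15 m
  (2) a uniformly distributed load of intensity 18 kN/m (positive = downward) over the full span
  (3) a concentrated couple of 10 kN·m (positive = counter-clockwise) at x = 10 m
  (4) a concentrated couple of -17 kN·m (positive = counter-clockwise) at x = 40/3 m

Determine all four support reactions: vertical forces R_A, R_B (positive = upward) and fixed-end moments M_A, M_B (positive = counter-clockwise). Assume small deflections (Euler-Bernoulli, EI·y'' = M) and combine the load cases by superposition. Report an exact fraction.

Load 1 — point force P=12 kN at a=15 m (b=L-a=5):
  R_A = Pb²(3a+b)/L³ = 12·5²·(3·15+5)/20³ = 15/8 kN
  M_A = Pab²/L² = 12·15·5²/20² = 45/4 kN·m
  R_B = Pa²(a+3b)/L³ = 12·15²·(15+3·5)/20³ = 81/8 kN
  M_B = -Pa²b/L² = -12·15²·5/20² = -135/4 kN·m
Load 2 — uniform load w=18 kN/m over full span:
  R_A = wL/2 = 18·20/2 = 180 kN
  M_A = wL²/12 = 18·20²/12 = 600 kN·m
  R_B = wL/2 = 18·20/2 = 180 kN
  M_B = -wL²/12 = -18·20²/12 = -600 kN·m
Load 3 — applied couple M₀=10 kN·m at a=10 m (b=L-a=10):
  R_A = 6M₀ab/L³ = 6·10·10·10/20³ = 3/4 kN
  M_A = M₀b(2a-b)/L² = 10·10·(2·10-10)/20² = 5/2 kN·m
  R_B = -6M₀ab/L³ = -6·10·10·10/20³ = -3/4 kN
  M_B = M₀a(2b-a)/L² = 10·10·(2·10-10)/20² = 5/2 kN·m
Load 4 — applied couple M₀=-17 kN·m at a=40/3 m (b=L-a=20/3):
  R_A = 6M₀ab/L³ = 6·(-17)·(40/3)·(20/3)/20³ = -17/15 kN
  M_A = M₀b(2a-b)/L² = (-17)·(20/3)·(2·(40/3)-(20/3))/20² = -17/3 kN·m
  R_B = -6M₀ab/L³ = -6·(-17)·(40/3)·(20/3)/20³ = 17/15 kN
  M_B = M₀a(2b-a)/L² = (-17)·(40/3)·(2·(20/3)-(40/3))/20² = 0 kN·m
Superposition: R_A = 21779/120 kN, M_A = 7297/12 kN·m, R_B = 22861/120 kN, M_B = -2525/4 kN·m

R_A = 21779/120 kN, M_A = 7297/12 kN·m, R_B = 22861/120 kN, M_B = -2525/4 kN·m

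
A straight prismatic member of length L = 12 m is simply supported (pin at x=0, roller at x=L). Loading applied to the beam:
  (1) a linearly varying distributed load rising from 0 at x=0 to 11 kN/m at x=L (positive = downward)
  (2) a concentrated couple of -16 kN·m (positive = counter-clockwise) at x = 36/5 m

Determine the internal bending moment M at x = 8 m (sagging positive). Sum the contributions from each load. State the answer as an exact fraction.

Load 1 — triangular load w₀=11 kN/m (0→w₀ over full span):
  M_1 = w₀Lx/6 - w₀x³/(6L) = 11·12·8/6 - 11·8³/(6·12) = 880/9 kN·m
Load 2 — applied couple M₀=-16 kN·m at a=36/5 m (b=L-a=24/5):
  M_2 = M₀x/L - M₀  [x>a] = (-16)·8/12 - (-16) = 16/3 kN·m
Superposition: M = Σ M_i = 928/9 kN·m ≈ 103.111111 kN·m

M(8) = 928/9 kN·m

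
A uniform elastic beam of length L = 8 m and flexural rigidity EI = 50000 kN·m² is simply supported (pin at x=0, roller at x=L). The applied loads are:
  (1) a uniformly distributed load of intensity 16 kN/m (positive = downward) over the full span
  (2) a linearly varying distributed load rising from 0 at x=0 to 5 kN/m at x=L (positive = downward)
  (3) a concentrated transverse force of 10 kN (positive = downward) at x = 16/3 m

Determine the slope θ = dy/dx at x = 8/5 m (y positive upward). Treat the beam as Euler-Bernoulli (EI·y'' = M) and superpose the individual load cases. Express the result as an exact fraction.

Load 1 — uniform load w=16 kN/m over full span:
  θ_1 = -w(L³-6Lx²+4x³)/(24EI) = -16·(8³-6·8·(8/5)²+4·(8/5)³)/(24·50000) = -2112/390625 rad
Load 2 — triangular load w₀=5 kN/m (0→w₀ over full span):
  θ_2 = -w₀(7L⁴-30L²x²+15x⁴)/(360LEI) = -5·(7·8⁴-30·8²·(8/5)²+15·(8/5)⁴)/(360·8·50000) = -2912/3515625 rad
Load 3 — point force P=10 kN at a=16/3 m (b=L-a=8/3):
  θ_3 = -Pb(L²-b²-3x²)/(6LEI)  [x≤a] = -10·(8/3)·(8²-(8/3)²-3·(8/5)²)/(6·8·50000) = -692/1265625 rad
Superposition: θ = Σ θ_i = -42916/6328125 rad ≈ -0.006782 rad

θ(8/5) = -42916/6328125 rad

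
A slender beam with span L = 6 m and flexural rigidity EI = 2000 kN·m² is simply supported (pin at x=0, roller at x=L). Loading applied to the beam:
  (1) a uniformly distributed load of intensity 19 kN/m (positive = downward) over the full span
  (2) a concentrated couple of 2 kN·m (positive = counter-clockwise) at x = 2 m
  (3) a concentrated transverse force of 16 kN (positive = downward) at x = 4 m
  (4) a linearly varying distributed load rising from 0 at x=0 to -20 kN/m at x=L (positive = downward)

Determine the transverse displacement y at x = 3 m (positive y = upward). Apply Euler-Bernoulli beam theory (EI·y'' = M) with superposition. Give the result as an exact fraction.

Load 1 — uniform load w=19 kN/m over full span:
  y_1 = -wx(L³-2Lx²+x³)/(24EI) = -19·3·(6³-2·6·3²+3³)/(24·2000) = -513/3200 m
Load 2 — applied couple M₀=2 kN·m at a=2 m (b=L-a=4):
  y_2 = (M₀x³/(6L)-M₀(x-a)²/2+C₁x)/EI  [x>a] with C₁=M₀(3b²-L²)/(6L)=2/3 = (2·3³/(6·6)-2·(3-2)²/2+(2/3)·3)/2000 = 1/800 m
Load 3 — point force P=16 kN at a=4 m (b=L-a=2):
  y_3 = -Pbx(L²-b²-x²)/(6LEI)  [x≤a] = -16·2·3·(6²-2²-3²)/(6·6·2000) = -23/750 m
Load 4 — triangular load w₀=-20 kN/m (0→w₀ over full span):
  y_4 = -w₀x(7L⁴-10L²x²+3x⁴)/(360LEI) = -(-20)·3·(7·6⁴-10·6²·3²+3·3⁴)/(360·6·2000) = 27/320 m
Superposition: y = Σ y_i = -5057/48000 m ≈ -0.105354 m

y(3) = -5057/48000 m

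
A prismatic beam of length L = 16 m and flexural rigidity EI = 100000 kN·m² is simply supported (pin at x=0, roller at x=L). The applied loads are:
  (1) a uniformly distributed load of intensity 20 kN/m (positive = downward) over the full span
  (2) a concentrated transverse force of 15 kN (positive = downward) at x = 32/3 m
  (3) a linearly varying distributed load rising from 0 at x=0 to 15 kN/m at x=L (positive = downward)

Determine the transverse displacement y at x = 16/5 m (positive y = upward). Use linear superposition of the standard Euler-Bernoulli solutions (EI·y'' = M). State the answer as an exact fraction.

y(16/5) = -37765312/263671875 m

Load 1 — uniform load w=20 kN/m over full span:
  y_1 = -wx(L³-2Lx²+x³)/(24EI) = -20·(16/5)·(16³-2·16·(16/5)²+(16/5)³)/(24·100000) = -118784/1171875 m
Load 2 — point force P=15 kN at a=32/3 m (b=L-a=16/3):
  y_2 = -Pbx(L²-b²-x²)/(6LEI)  [x≤a] = -15·(16/3)·(16/5)·(16²-(16/3)²-(16/5)²)/(6·16·100000) = -12224/2109375 m
Load 3 — triangular load w₀=15 kN/m (0→w₀ over full span):
  y_3 = -w₀x(7L⁴-10L²x²+3x⁴)/(360LEI) = -15·(16/5)·(7·16⁴-10·16²·(16/5)²+3·(16/5)⁴)/(360·16·100000) = -352256/9765625 m
Superposition: y = Σ y_i = -37765312/263671875 m ≈ -0.143228 m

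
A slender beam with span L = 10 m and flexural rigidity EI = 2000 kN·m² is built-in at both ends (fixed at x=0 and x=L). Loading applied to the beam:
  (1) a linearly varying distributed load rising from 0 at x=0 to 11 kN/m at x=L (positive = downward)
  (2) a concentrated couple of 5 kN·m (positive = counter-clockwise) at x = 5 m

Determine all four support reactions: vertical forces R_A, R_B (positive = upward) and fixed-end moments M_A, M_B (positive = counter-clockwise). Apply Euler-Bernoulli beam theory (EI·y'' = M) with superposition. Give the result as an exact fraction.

Load 1 — triangular load w₀=11 kN/m (0→w₀ over full span):
  R_A = 3w₀L/20 = 3·11·10/20 = 33/2 kN
  M_A = w₀L²/30 = 11·10²/30 = 110/3 kN·m
  R_B = 7w₀L/20 = 7·11·10/20 = 77/2 kN
  M_B = -w₀L²/20 = -11·10²/20 = -55 kN·m
Load 2 — applied couple M₀=5 kN·m at a=5 m (b=L-a=5):
  R_A = 6M₀ab/L³ = 6·5·5·5/10³ = 3/4 kN
  M_A = M₀b(2a-b)/L² = 5·5·(2·5-5)/10² = 5/4 kN·m
  R_B = -6M₀ab/L³ = -6·5·5·5/10³ = -3/4 kN
  M_B = M₀a(2b-a)/L² = 5·5·(2·5-5)/10² = 5/4 kN·m
Superposition: R_A = 69/4 kN, M_A = 455/12 kN·m, R_B = 151/4 kN, M_B = -215/4 kN·m

R_A = 69/4 kN, M_A = 455/12 kN·m, R_B = 151/4 kN, M_B = -215/4 kN·m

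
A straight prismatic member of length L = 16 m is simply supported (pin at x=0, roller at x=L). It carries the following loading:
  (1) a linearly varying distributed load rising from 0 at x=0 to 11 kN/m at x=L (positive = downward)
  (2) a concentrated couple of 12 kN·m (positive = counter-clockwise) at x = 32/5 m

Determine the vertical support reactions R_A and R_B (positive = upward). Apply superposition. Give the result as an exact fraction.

Load 1 — triangular load w₀=11 kN/m (0→w₀ over full span):
  R_A = w₀L/6 = 11·16/6 = 88/3 kN
  R_B = w₀L/3 = 11·16/3 = 176/3 kN
Load 2 — applied couple M₀=12 kN·m at a=32/5 m (b=L-a=48/5):
  R_A = M₀/L = 12/16 = 3/4 kN
  R_B = -M₀/L = -12/16 = -3/4 kN
Superposition: R_A = 361/12 kN, R_B = 695/12 kN

R_A = 361/12 kN, R_B = 695/12 kN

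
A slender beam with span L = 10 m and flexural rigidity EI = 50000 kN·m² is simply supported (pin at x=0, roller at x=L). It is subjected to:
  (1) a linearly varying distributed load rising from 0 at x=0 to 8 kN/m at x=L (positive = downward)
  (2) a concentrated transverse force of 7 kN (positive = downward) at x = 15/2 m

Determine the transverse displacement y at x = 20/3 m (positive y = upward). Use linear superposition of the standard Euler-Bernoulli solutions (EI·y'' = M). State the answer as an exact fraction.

Load 1 — triangular load w₀=8 kN/m (0→w₀ over full span):
  y_1 = -w₀x(7L⁴-10L²x²+3x⁴)/(360LEI) = -8·(20/3)·(7·10⁴-10·10²·(20/3)²+3·(20/3)⁴)/(360·10·50000) = -34/3645 m
Load 2 — point force P=7 kN at a=15/2 m (b=L-a=5/2):
  y_2 = -Pbx(L²-b²-x²)/(6LEI)  [x≤a] = -7·(5/2)·(20/3)·(10²-(5/2)²-(20/3)²)/(6·10·50000) = -497/259200 m
Superposition: y = Σ y_i = -26233/2332800 m ≈ -0.011245 m

y(20/3) = -26233/2332800 m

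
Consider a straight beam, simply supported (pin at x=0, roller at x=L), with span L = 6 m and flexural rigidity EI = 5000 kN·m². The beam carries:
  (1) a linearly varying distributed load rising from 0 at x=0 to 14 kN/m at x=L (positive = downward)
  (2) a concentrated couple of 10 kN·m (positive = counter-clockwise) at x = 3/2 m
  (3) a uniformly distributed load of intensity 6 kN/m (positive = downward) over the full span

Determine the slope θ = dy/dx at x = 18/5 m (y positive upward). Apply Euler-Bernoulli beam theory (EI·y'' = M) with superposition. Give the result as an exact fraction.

Load 1 — triangular load w₀=14 kN/m (0→w₀ over full span):
  θ_1 = -w₀(7L⁴-30L²x²+15x⁴)/(360LEI) = -14·(7·6⁴-30·6²·(18/5)²+15·(18/5)⁴)/(360·6·5000) = 1218/390625 rad
Load 2 — applied couple M₀=10 kN·m at a=3/2 m (b=L-a=9/2):
  θ_2 = (M₀x²/(2L)-M₀(x-a)+C₁)/EI  [x>a] with C₁=M₀(3b²-L²)/(6L)=55/8 = (10·(18/5)²/(2·6)-10·((18/5)-(3/2))+(55/8))/5000 = -133/200000 rad
Load 3 — uniform load w=6 kN/m over full span:
  θ_3 = -w(L³-6Lx²+4x³)/(24EI) = -6·(6³-6·6·(18/5)²+4·(18/5)³)/(24·5000) = 999/312500 rad
Superposition: θ = Σ θ_i = 141247/25000000 rad ≈ 0.005650 rad

θ(18/5) = 141247/25000000 rad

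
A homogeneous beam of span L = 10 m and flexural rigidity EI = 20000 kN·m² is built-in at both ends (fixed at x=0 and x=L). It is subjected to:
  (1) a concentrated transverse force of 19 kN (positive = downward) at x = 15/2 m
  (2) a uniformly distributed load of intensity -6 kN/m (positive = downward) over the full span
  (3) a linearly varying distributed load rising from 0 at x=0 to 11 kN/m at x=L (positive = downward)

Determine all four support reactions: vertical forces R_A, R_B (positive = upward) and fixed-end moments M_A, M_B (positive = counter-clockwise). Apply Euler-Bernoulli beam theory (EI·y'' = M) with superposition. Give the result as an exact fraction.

R_A = -337/32 kN, M_A = -425/96 kN·m, R_B = 785/32 kN, M_B = -1015/32 kN·m

Load 1 — point force P=19 kN at a=15/2 m (b=L-a=5/2):
  R_A = Pb²(3a+b)/L³ = 19·(5/2)²·(3·(15/2)+(5/2))/10³ = 95/32 kN
  M_A = Pab²/L² = 19·(15/2)·(5/2)²/10² = 285/32 kN·m
  R_B = Pa²(a+3b)/L³ = 19·(15/2)²·((15/2)+3·(5/2))/10³ = 513/32 kN
  M_B = -Pa²b/L² = -19·(15/2)²·(5/2)/10² = -855/32 kN·m
Load 2 — uniform load w=-6 kN/m over full span:
  R_A = wL/2 = (-6)·10/2 = -30 kN
  M_A = wL²/12 = (-6)·10²/12 = -50 kN·m
  R_B = wL/2 = (-6)·10/2 = -30 kN
  M_B = -wL²/12 = -(-6)·10²/12 = 50 kN·m
Load 3 — triangular load w₀=11 kN/m (0→w₀ over full span):
  R_A = 3w₀L/20 = 3·11·10/20 = 33/2 kN
  M_A = w₀L²/30 = 11·10²/30 = 110/3 kN·m
  R_B = 7w₀L/20 = 7·11·10/20 = 77/2 kN
  M_B = -w₀L²/20 = -11·10²/20 = -55 kN·m
Superposition: R_A = -337/32 kN, M_A = -425/96 kN·m, R_B = 785/32 kN, M_B = -1015/32 kN·m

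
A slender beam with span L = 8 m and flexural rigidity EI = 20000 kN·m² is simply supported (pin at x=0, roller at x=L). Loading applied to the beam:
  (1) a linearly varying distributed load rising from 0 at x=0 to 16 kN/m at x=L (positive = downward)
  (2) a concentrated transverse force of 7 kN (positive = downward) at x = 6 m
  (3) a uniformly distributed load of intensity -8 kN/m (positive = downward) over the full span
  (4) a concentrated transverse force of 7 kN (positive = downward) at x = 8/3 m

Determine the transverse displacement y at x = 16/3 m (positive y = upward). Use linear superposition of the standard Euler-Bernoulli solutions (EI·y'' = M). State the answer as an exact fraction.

y(16/3) = -10201/1822500 m

Load 1 — triangular load w₀=16 kN/m (0→w₀ over full span):
  y_1 = -w₀x(7L⁴-10L²x²+3x⁴)/(360LEI) = -16·(16/3)·(7·8⁴-10·8²·(16/3)²+3·(16/3)⁴)/(360·8·20000) = -8704/455625 m
Load 2 — point force P=7 kN at a=6 m (b=L-a=2):
  y_2 = -Pbx(L²-b²-x²)/(6LEI)  [x≤a] = -7·2·(16/3)·(8²-2²-(16/3)²)/(6·8·20000) = -497/202500 m
Load 3 — uniform load w=-8 kN/m over full span:
  y_3 = -wx(L³-2Lx²+x³)/(24EI) = -(-8)·(16/3)·(8³-2·8·(16/3)²+(16/3)³)/(24·20000) = 2816/151875 m
Load 4 — point force P=7 kN at a=8/3 m (b=L-a=16/3):
  y_4 = -Pa(L-x)(2Lx-a²-x²)/(6LEI)  [x>a] = -7·(8/3)·(8-(16/3))·(2·8·(16/3)-(8/3)²-(16/3)²)/(6·8·20000) = -392/151875 m
Superposition: y = Σ y_i = -10201/1822500 m ≈ -0.005597 m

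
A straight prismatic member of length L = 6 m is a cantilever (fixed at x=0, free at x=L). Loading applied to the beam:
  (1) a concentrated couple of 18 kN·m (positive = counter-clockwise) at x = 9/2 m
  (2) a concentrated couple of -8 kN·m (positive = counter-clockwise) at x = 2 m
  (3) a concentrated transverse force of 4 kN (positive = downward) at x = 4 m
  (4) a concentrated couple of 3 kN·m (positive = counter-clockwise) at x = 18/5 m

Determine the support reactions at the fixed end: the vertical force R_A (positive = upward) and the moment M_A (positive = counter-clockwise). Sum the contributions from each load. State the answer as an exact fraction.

Load 1 — applied couple M₀=18 kN·m at a=9/2 m (b=L-a=3/2):
  R_A = 0 kN
  M_A = -M₀ = -18 kN·m
Load 2 — applied couple M₀=-8 kN·m at a=2 m (b=L-a=4):
  R_A = 0 kN
  M_A = -M₀ = -(-8) = 8 kN·m
Load 3 — point force P=4 kN at a=4 m (b=L-a=2):
  R_A = P = 4 kN
  M_A = Pa = 4·4 = 16 kN·m
Load 4 — applied couple M₀=3 kN·m at a=18/5 m (b=L-a=12/5):
  R_A = 0 kN
  M_A = -M₀ = -3 kN·m
Superposition: R_A = 4 kN, M_A = 3 kN·m

R_A = 4 kN, M_A = 3 kN·m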